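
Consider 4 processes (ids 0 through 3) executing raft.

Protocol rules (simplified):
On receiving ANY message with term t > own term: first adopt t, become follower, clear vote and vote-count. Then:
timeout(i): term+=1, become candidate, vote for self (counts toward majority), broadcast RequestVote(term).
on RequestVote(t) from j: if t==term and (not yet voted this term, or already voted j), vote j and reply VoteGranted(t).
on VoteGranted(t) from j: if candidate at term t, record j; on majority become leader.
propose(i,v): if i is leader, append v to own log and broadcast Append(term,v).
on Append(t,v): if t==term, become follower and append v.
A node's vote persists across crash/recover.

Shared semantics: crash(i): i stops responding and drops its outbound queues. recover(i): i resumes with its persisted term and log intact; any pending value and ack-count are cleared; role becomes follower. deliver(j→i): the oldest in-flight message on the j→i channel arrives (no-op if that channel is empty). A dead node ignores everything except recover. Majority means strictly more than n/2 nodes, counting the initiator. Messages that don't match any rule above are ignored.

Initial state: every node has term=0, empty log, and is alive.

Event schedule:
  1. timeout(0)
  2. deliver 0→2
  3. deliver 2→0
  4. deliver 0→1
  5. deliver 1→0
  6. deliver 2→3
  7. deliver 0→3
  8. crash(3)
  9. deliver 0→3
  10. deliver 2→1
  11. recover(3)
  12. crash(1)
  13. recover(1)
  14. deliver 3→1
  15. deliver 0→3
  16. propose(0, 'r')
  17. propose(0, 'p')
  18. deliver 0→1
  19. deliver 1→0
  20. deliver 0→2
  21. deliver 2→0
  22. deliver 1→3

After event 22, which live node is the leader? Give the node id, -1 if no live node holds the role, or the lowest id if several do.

0

1. timeout(0):  <0:cand t1 ->
2. deliver 0→2:  <2:foll t1 ->
3. deliver 2→0:  nop
4. deliver 0→1:  <1:foll t1 ->
5. deliver 1→0:  <0:lead t1 ->
6. deliver 2→3:  nop
7. deliver 0→3:  <3:foll t1 ->
8. crash(3):  <3:✗foll t1 ->
9. deliver 0→3:  nop
10. deliver 2→1:  nop
11. recover(3):  <3:foll t1 ->
12. crash(1):  <1:✗foll t1 ->
13. recover(1):  <1:foll t1 ->
14. deliver 3→1:  nop
15. deliver 0→3:  nop
16. propose(0,'r'):  <0:lead t1 r>
17. propose(0,'p'):  <0:lead t1 r,p>
18. deliver 0→1:  <1:foll t1 r>
19. deliver 1→0:  nop
20. deliver 0→2:  <2:foll t1 r>
21. deliver 2→0:  nop
22. deliver 1→3:  nop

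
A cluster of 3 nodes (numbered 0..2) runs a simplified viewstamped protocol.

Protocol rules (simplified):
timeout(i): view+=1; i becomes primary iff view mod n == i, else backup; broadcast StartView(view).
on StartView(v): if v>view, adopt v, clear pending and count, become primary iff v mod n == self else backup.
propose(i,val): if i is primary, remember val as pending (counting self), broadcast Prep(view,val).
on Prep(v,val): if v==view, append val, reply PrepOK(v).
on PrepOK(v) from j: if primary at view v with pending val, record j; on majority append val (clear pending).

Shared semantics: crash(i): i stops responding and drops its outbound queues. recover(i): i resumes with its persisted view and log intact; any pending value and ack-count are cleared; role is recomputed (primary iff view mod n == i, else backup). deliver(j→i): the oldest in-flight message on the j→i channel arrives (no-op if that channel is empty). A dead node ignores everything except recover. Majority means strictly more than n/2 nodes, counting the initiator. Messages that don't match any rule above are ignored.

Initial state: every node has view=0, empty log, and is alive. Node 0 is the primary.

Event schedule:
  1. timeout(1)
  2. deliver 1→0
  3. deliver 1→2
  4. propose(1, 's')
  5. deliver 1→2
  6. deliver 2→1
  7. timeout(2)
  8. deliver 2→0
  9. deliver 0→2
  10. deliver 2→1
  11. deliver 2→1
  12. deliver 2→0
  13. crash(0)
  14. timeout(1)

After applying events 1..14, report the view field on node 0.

2

step 1 timeout(1): 1={prim,v=1,log=-}
step 2 deliver 1→0: 0={back,v=1,log=-}
step 3 deliver 1→2: 2={back,v=1,log=-}
step 4 propose(1,'s'): —
step 5 deliver 1→2: 2={back,v=1,log=s}
step 6 deliver 2→1: 1={prim,v=1,log=s}
step 7 timeout(2): 2={prim,v=2,log=s}
step 8 deliver 2→0: 0={back,v=2,log=-}
step 9 deliver 0→2: —
step 10 deliver 2→1: 1={back,v=2,log=s}
step 11 deliver 2→1: —
step 12 deliver 2→0: —
step 13 crash(0): 0={✗back,v=2,log=-}
step 14 timeout(1): 1={back,v=3,log=s}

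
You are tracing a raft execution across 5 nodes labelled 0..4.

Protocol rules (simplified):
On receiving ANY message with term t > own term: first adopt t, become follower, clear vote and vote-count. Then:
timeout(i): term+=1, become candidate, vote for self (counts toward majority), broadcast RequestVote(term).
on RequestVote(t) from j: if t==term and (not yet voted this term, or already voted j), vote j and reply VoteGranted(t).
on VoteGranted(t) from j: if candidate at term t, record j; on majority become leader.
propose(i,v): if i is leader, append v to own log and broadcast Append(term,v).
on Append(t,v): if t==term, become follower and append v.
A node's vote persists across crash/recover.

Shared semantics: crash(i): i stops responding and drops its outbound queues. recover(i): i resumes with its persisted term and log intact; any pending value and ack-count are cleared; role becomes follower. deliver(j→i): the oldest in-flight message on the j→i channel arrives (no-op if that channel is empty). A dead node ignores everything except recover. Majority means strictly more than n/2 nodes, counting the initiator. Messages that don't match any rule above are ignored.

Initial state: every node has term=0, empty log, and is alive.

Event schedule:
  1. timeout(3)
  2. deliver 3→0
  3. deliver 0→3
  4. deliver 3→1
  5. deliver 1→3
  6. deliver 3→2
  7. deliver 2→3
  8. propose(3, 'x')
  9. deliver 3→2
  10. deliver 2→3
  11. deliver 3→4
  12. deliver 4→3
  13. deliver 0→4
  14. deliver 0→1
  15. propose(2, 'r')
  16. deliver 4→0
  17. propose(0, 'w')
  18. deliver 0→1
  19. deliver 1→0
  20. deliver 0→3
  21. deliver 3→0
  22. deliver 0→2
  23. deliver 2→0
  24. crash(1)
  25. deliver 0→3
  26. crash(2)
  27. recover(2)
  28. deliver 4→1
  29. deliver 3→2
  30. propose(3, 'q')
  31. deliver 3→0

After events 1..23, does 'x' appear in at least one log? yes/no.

after 1 — timeout(3): n3:cand/t1/[-]
after 2 — deliver 3→0: n0:foll/t1/[-]
after 3 — deliver 0→3: ·
after 4 — deliver 3→1: n1:foll/t1/[-]
after 5 — deliver 1→3: n3:lead/t1/[-]
after 6 — deliver 3→2: n2:foll/t1/[-]
after 7 — deliver 2→3: ·
after 8 — propose(3,'x'): n3:lead/t1/[x]
after 9 — deliver 3→2: n2:foll/t1/[x]
after 10 — deliver 2→3: ·
after 11 — deliver 3→4: n4:foll/t1/[-]
after 12 — deliver 4→3: ·
after 13 — deliver 0→4: ·
after 14 — deliver 0→1: ·
after 15 — propose(2,'r'): ·
after 16 — deliver 4→0: ·
after 17 — propose(0,'w'): ·
after 18 — deliver 0→1: ·
after 19 — deliver 1→0: ·
after 20 — deliver 0→3: ·
after 21 — deliver 3→0: n0:foll/t1/[x]
after 22 — deliver 0→2: ·
after 23 — deliver 2→0: ·

yes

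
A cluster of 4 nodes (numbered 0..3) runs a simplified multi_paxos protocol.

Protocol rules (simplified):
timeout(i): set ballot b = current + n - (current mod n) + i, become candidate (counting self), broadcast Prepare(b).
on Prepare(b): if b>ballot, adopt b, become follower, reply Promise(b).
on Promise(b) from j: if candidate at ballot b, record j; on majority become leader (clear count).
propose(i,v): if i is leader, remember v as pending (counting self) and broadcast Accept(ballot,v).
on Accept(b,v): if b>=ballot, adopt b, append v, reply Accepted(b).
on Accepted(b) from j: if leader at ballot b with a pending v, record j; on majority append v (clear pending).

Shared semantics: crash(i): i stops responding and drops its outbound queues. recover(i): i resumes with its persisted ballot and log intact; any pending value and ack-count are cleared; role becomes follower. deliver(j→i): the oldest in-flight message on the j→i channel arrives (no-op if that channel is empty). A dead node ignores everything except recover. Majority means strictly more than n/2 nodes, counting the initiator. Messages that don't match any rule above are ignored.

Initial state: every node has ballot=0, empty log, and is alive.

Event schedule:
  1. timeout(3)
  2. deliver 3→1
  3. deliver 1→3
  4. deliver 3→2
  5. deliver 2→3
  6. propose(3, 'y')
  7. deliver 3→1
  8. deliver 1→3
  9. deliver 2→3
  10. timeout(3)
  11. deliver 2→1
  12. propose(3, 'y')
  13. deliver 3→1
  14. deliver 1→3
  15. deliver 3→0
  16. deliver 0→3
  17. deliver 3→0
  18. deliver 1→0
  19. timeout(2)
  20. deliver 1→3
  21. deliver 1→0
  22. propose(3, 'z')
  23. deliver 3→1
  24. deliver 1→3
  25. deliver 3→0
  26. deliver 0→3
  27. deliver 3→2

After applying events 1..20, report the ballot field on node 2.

after 1 — timeout(3): n3:cand/b7/[-]
after 2 — deliver 3→1: n1:foll/b7/[-]
after 3 — deliver 1→3: ·
after 4 — deliver 3→2: n2:foll/b7/[-]
after 5 — deliver 2→3: n3:lead/b7/[-]
after 6 — propose(3,'y'): ·
after 7 — deliver 3→1: n1:foll/b7/[y]
after 8 — deliver 1→3: ·
after 9 — deliver 2→3: ·
after 10 — timeout(3): n3:cand/b11/[-]
after 11 — deliver 2→1: ·
after 12 — propose(3,'y'): ·
after 13 — deliver 3→1: n1:foll/b11/[y]
after 14 — deliver 1→3: ·
after 15 — deliver 3→0: n0:foll/b7/[-]
after 16 — deliver 0→3: ·
after 17 — deliver 3→0: n0:foll/b7/[y]
after 18 — deliver 1→0: ·
after 19 — timeout(2): n2:cand/b10/[-]
after 20 — deliver 1→3: ·

10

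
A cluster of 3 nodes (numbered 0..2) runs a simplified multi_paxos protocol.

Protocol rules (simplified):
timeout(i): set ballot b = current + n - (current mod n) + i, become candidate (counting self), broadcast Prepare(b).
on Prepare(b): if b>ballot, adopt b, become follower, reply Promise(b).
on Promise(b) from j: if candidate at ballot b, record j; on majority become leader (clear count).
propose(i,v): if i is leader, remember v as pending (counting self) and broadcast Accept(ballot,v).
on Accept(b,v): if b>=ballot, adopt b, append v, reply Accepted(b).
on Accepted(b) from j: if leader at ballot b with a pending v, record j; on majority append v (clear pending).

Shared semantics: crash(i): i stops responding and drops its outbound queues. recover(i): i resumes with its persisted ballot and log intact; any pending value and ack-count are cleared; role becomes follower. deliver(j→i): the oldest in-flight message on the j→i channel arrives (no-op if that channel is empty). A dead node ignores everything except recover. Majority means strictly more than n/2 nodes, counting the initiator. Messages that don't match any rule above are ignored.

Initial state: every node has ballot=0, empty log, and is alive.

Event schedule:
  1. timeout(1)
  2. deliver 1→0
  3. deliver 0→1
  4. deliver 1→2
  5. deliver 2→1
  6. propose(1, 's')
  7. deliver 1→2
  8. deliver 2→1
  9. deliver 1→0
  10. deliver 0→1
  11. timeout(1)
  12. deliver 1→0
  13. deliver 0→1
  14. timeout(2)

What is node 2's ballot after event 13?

4

after 1 — timeout(1): n1:cand/b4/[-]
after 2 — deliver 1→0: n0:foll/b4/[-]
after 3 — deliver 0→1: n1:lead/b4/[-]
after 4 — deliver 1→2: n2:foll/b4/[-]
after 5 — deliver 2→1: ·
after 6 — propose(1,'s'): ·
after 7 — deliver 1→2: n2:foll/b4/[s]
after 8 — deliver 2→1: n1:lead/b4/[s]
after 9 — deliver 1→0: n0:foll/b4/[s]
after 10 — deliver 0→1: ·
after 11 — timeout(1): n1:cand/b7/[s]
after 12 — deliver 1→0: n0:foll/b7/[s]
after 13 — deliver 0→1: n1:lead/b7/[s]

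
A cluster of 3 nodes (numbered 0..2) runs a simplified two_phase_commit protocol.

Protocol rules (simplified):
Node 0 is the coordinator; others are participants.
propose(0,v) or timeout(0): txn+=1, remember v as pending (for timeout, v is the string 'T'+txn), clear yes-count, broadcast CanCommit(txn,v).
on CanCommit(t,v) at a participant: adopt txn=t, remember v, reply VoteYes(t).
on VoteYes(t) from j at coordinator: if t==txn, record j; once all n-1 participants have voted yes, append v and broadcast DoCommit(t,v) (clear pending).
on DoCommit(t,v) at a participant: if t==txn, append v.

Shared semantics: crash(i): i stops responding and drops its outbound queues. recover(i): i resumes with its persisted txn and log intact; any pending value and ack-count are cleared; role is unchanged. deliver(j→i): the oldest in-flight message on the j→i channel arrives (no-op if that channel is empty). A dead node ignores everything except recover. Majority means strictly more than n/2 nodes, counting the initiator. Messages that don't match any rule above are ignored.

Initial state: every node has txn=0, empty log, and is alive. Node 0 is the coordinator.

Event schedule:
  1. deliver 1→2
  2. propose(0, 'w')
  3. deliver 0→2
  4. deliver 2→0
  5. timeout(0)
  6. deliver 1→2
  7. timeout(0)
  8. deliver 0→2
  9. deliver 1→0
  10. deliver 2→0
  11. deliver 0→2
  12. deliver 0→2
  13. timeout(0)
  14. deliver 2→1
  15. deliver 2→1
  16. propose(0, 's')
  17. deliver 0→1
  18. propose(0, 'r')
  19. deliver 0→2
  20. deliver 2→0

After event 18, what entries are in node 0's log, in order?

step 1 deliver 1→2: —
step 2 propose(0,'w'): 0={coor,t=1,log=-}
step 3 deliver 0→2: 2={part,t=1,log=-}
step 4 deliver 2→0: —
step 5 timeout(0): 0={coor,t=2,log=-}
step 6 deliver 1→2: —
step 7 timeout(0): 0={coor,t=3,log=-}
step 8 deliver 0→2: 2={part,t=2,log=-}
step 9 deliver 1→0: —
step 10 deliver 2→0: —
step 11 deliver 0→2: 2={part,t=3,log=-}
step 12 deliver 0→2: —
step 13 timeout(0): 0={coor,t=4,log=-}
step 14 deliver 2→1: —
step 15 deliver 2→1: —
step 16 propose(0,'s'): 0={coor,t=5,log=-}
step 17 deliver 0→1: 1={part,t=1,log=-}
step 18 propose(0,'r'): 0={coor,t=6,log=-}

empty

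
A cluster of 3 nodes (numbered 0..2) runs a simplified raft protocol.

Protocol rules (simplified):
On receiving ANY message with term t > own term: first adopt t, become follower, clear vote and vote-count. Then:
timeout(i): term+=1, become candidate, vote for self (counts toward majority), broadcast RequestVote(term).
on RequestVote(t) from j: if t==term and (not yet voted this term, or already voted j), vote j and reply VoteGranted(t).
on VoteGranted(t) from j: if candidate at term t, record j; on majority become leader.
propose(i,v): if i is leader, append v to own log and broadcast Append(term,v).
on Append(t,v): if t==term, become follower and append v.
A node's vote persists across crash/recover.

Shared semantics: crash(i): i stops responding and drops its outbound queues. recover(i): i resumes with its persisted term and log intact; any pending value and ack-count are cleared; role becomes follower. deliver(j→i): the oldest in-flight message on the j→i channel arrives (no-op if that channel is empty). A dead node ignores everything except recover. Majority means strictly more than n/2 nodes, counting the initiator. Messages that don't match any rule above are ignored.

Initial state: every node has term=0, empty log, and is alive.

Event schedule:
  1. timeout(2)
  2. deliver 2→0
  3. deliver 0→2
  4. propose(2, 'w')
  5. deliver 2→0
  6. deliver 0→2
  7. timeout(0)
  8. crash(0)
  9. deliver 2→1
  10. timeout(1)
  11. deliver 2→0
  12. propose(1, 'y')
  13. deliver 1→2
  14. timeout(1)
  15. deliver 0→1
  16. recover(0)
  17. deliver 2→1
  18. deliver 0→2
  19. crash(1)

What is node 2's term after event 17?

1

after 1 — timeout(2): n2:cand/t1/[-]
after 2 — deliver 2→0: n0:foll/t1/[-]
after 3 — deliver 0→2: n2:lead/t1/[-]
after 4 — propose(2,'w'): n2:lead/t1/[w]
after 5 — deliver 2→0: n0:foll/t1/[w]
after 6 — deliver 0→2: ·
after 7 — timeout(0): n0:cand/t2/[w]
after 8 — crash(0): n0:✗cand/t2/[w]
after 9 — deliver 2→1: n1:foll/t1/[-]
after 10 — timeout(1): n1:cand/t2/[-]
after 11 — deliver 2→0: ·
after 12 — propose(1,'y'): ·
after 13 — deliver 1→2: ·
after 14 — timeout(1): n1:cand/t3/[-]
after 15 — deliver 0→1: ·
after 16 — recover(0): n0:foll/t2/[w]
after 17 — deliver 2→1: ·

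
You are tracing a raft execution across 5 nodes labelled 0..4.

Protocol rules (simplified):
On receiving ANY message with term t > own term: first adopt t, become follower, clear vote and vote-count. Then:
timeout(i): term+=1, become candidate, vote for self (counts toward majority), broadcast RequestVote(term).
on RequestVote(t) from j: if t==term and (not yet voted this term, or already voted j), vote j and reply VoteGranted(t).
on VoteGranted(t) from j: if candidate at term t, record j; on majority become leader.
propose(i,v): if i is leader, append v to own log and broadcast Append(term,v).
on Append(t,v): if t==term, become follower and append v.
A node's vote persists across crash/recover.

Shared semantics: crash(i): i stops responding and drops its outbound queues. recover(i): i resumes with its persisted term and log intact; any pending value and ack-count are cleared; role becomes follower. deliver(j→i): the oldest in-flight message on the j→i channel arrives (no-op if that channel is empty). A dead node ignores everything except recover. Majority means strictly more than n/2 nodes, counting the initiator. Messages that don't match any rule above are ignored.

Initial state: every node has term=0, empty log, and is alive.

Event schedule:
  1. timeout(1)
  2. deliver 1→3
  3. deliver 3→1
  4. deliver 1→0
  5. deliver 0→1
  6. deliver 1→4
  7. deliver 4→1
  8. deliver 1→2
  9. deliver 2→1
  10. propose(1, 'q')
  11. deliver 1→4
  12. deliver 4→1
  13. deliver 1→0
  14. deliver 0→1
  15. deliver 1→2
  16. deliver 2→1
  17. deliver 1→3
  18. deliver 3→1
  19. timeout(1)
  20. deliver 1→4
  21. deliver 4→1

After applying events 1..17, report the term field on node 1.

1

[1] timeout(1) → N1(cand t1 [-])
[2] deliver 1→3 → N3(foll t1 [-])
[3] deliver 3→1 → ∅
[4] deliver 1→0 → N0(foll t1 [-])
[5] deliver 0→1 → N1(lead t1 [-])
[6] deliver 1→4 → N4(foll t1 [-])
[7] deliver 4→1 → ∅
[8] deliver 1→2 → N2(foll t1 [-])
[9] deliver 2→1 → ∅
[10] propose(1,'q') → N1(lead t1 [q])
[11] deliver 1→4 → N4(foll t1 [q])
[12] deliver 4→1 → ∅
[13] deliver 1→0 → N0(foll t1 [q])
[14] deliver 0→1 → ∅
[15] deliver 1→2 → N2(foll t1 [q])
[16] deliver 2→1 → ∅
[17] deliver 1→3 → N3(foll t1 [q])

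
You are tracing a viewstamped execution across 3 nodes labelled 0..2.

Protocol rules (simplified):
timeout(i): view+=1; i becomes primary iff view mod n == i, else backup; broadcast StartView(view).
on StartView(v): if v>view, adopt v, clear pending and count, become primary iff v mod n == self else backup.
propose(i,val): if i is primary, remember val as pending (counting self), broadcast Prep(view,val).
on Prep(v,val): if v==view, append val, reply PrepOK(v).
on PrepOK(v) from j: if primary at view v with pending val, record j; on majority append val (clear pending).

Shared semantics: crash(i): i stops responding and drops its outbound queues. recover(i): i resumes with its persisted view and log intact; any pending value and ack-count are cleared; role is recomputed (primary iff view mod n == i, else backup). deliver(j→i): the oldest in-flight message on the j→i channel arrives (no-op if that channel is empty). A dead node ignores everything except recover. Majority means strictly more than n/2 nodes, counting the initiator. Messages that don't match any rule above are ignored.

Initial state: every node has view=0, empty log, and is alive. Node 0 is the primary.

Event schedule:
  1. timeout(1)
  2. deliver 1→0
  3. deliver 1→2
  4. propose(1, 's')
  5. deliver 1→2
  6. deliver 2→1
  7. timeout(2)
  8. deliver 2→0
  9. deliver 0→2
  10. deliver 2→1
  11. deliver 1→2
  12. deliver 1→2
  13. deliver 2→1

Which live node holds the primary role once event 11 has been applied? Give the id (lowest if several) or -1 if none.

2

step 1 timeout(1): 1={prim,v=1,log=-}
step 2 deliver 1→0: 0={back,v=1,log=-}
step 3 deliver 1→2: 2={back,v=1,log=-}
step 4 propose(1,'s'): —
step 5 deliver 1→2: 2={back,v=1,log=s}
step 6 deliver 2→1: 1={prim,v=1,log=s}
step 7 timeout(2): 2={prim,v=2,log=s}
step 8 deliver 2→0: 0={back,v=2,log=-}
step 9 deliver 0→2: —
step 10 deliver 2→1: 1={back,v=2,log=s}
step 11 deliver 1→2: —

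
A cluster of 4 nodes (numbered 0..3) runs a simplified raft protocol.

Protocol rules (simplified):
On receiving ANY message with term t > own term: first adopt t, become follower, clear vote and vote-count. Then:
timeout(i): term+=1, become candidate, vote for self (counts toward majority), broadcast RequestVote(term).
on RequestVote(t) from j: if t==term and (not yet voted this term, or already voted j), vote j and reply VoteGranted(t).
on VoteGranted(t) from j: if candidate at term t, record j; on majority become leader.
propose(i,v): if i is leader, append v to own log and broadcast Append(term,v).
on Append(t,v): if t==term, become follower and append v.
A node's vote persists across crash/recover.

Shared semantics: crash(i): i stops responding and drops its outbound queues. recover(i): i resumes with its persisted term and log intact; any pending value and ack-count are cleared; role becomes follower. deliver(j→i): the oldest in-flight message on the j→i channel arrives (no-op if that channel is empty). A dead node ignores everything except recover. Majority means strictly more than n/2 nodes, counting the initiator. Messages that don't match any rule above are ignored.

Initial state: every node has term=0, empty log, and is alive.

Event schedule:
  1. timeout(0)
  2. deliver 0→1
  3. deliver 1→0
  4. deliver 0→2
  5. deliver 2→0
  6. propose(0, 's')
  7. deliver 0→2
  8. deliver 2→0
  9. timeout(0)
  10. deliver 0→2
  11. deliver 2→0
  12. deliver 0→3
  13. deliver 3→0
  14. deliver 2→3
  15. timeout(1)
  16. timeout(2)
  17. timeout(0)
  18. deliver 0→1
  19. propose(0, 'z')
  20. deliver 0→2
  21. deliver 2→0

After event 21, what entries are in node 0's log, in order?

s

after 1 — timeout(0): n0:cand/t1/[-]
after 2 — deliver 0→1: n1:foll/t1/[-]
after 3 — deliver 1→0: ·
after 4 — deliver 0→2: n2:foll/t1/[-]
after 5 — deliver 2→0: n0:lead/t1/[-]
after 6 — propose(0,'s'): n0:lead/t1/[s]
after 7 — deliver 0→2: n2:foll/t1/[s]
after 8 — deliver 2→0: ·
after 9 — timeout(0): n0:cand/t2/[s]
after 10 — deliver 0→2: n2:foll/t2/[s]
after 11 — deliver 2→0: ·
after 12 — deliver 0→3: n3:foll/t1/[-]
after 13 — deliver 3→0: ·
after 14 — deliver 2→3: ·
after 15 — timeout(1): n1:cand/t2/[-]
after 16 — timeout(2): n2:cand/t3/[s]
after 17 — timeout(0): n0:cand/t3/[s]
after 18 — deliver 0→1: ·
after 19 — propose(0,'z'): ·
after 20 — deliver 0→2: ·
after 21 — deliver 2→0: ·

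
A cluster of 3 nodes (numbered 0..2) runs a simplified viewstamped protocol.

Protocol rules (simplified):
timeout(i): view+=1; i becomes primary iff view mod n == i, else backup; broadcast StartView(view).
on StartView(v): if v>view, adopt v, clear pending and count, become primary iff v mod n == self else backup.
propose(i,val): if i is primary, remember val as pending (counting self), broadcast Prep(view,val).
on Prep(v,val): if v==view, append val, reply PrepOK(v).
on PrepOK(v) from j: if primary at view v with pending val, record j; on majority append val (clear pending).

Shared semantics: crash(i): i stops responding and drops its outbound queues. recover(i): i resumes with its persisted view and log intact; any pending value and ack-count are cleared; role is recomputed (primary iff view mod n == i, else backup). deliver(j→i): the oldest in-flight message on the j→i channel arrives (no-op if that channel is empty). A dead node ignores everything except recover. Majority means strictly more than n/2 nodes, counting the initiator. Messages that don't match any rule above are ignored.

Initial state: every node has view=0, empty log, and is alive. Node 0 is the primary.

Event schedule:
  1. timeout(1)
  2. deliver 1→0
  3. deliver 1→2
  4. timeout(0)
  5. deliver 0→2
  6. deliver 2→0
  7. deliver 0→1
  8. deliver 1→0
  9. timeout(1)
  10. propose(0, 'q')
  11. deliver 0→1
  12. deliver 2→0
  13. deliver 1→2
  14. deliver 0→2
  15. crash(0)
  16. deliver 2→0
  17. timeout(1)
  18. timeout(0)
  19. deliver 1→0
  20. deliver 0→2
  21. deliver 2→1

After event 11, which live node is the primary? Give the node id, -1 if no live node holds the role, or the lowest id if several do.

step 1 timeout(1): 1={prim,v=1,log=-}
step 2 deliver 1→0: 0={back,v=1,log=-}
step 3 deliver 1→2: 2={back,v=1,log=-}
step 4 timeout(0): 0={back,v=2,log=-}
step 5 deliver 0→2: 2={prim,v=2,log=-}
step 6 deliver 2→0: —
step 7 deliver 0→1: 1={back,v=2,log=-}
step 8 deliver 1→0: —
step 9 timeout(1): 1={back,v=3,log=-}
step 10 propose(0,'q'): —
step 11 deliver 0→1: —

2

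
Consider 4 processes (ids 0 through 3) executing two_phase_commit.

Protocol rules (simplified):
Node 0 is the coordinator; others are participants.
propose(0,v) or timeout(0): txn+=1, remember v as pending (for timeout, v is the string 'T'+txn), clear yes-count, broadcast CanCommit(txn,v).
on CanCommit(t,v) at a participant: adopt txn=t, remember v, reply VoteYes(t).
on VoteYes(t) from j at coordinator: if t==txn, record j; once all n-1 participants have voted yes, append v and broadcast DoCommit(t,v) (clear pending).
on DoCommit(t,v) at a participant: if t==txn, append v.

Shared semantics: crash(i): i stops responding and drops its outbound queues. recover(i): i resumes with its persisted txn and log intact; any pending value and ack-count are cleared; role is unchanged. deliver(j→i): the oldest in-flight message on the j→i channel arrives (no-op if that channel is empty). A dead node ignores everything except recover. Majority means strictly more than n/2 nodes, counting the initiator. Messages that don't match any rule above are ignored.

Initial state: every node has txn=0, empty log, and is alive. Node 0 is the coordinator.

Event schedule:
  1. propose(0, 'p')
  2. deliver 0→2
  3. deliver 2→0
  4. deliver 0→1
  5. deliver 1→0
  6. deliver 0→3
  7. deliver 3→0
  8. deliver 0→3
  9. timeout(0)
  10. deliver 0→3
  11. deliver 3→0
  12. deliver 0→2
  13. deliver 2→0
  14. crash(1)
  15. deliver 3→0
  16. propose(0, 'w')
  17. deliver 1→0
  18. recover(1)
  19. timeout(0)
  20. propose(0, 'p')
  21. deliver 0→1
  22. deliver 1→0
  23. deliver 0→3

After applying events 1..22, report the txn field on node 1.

1

step 1 propose(0,'p'): 0={coor,t=1,log=-}
step 2 deliver 0→2: 2={part,t=1,log=-}
step 3 deliver 2→0: —
step 4 deliver 0→1: 1={part,t=1,log=-}
step 5 deliver 1→0: —
step 6 deliver 0→3: 3={part,t=1,log=-}
step 7 deliver 3→0: 0={coor,t=1,log=p}
step 8 deliver 0→3: 3={part,t=1,log=p}
step 9 timeout(0): 0={coor,t=2,log=p}
step 10 deliver 0→3: 3={part,t=2,log=p}
step 11 deliver 3→0: —
step 12 deliver 0→2: 2={part,t=1,log=p}
step 13 deliver 2→0: —
step 14 crash(1): 1={✗part,t=1,log=-}
step 15 deliver 3→0: —
step 16 propose(0,'w'): 0={coor,t=3,log=p}
step 17 deliver 1→0: —
step 18 recover(1): 1={part,t=1,log=-}
step 19 timeout(0): 0={coor,t=4,log=p}
step 20 propose(0,'p'): 0={coor,t=5,log=p}
step 21 deliver 0→1: 1={part,t=1,log=p}
step 22 deliver 1→0: —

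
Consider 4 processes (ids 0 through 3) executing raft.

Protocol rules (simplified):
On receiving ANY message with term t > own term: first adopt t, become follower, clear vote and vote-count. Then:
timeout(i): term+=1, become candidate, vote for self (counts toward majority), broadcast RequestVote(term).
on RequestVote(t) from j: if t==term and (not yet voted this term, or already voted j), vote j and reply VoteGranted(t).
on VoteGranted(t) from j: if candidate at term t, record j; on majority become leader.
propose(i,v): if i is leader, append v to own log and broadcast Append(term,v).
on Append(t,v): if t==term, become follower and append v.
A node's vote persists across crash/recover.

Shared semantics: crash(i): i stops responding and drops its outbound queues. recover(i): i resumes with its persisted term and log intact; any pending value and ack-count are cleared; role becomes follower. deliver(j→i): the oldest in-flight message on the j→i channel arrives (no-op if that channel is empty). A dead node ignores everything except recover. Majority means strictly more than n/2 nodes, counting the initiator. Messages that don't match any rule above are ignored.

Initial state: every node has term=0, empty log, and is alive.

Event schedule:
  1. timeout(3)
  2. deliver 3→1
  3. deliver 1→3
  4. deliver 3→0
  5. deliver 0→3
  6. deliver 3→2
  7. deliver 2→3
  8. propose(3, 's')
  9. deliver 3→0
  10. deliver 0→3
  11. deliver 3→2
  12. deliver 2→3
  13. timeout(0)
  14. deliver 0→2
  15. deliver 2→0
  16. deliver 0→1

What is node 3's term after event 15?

1

step 1 timeout(3): 3={cand,t=1,log=-}
step 2 deliver 3→1: 1={foll,t=1,log=-}
step 3 deliver 1→3: —
step 4 deliver 3→0: 0={foll,t=1,log=-}
step 5 deliver 0→3: 3={lead,t=1,log=-}
step 6 deliver 3→2: 2={foll,t=1,log=-}
step 7 deliver 2→3: —
step 8 propose(3,'s'): 3={lead,t=1,log=s}
step 9 deliver 3→0: 0={foll,t=1,log=s}
step 10 deliver 0→3: —
step 11 deliver 3→2: 2={foll,t=1,log=s}
step 12 deliver 2→3: —
step 13 timeout(0): 0={cand,t=2,log=s}
step 14 deliver 0→2: 2={foll,t=2,log=s}
step 15 deliver 2→0: —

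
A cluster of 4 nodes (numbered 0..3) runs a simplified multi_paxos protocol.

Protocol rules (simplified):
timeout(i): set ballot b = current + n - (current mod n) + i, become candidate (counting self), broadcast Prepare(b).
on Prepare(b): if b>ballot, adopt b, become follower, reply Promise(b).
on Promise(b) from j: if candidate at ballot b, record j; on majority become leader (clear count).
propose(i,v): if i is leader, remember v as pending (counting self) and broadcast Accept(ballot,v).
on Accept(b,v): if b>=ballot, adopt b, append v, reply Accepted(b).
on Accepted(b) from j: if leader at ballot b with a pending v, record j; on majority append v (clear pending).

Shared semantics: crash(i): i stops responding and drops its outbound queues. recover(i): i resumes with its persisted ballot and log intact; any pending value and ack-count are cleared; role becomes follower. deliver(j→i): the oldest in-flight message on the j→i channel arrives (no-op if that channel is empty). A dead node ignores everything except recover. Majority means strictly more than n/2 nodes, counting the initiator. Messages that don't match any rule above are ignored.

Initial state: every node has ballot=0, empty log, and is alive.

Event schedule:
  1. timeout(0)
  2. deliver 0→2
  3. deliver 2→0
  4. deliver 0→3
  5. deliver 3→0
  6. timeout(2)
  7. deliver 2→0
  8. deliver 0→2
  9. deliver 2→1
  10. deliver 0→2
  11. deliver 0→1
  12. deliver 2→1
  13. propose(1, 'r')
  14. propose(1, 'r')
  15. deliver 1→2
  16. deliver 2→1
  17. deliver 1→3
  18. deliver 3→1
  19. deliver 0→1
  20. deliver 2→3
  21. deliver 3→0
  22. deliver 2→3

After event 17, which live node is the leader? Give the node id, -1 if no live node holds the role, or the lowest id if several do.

2

e1 timeout(0): 0[cand,b=4,-]
e2 deliver 0→2: 2[foll,b=4,-]
e3 deliver 2→0: ·
e4 deliver 0→3: 3[foll,b=4,-]
e5 deliver 3→0: 0[lead,b=4,-]
e6 timeout(2): 2[cand,b=10,-]
e7 deliver 2→0: 0[foll,b=10,-]
e8 deliver 0→2: ·
e9 deliver 2→1: 1[foll,b=10,-]
e10 deliver 0→2: ·
e11 deliver 0→1: ·
e12 deliver 2→1: ·
e13 propose(1,'r'): ·
e14 propose(1,'r'): ·
e15 deliver 1→2: 2[lead,b=10,-]
e16 deliver 2→1: ·
e17 deliver 1→3: ·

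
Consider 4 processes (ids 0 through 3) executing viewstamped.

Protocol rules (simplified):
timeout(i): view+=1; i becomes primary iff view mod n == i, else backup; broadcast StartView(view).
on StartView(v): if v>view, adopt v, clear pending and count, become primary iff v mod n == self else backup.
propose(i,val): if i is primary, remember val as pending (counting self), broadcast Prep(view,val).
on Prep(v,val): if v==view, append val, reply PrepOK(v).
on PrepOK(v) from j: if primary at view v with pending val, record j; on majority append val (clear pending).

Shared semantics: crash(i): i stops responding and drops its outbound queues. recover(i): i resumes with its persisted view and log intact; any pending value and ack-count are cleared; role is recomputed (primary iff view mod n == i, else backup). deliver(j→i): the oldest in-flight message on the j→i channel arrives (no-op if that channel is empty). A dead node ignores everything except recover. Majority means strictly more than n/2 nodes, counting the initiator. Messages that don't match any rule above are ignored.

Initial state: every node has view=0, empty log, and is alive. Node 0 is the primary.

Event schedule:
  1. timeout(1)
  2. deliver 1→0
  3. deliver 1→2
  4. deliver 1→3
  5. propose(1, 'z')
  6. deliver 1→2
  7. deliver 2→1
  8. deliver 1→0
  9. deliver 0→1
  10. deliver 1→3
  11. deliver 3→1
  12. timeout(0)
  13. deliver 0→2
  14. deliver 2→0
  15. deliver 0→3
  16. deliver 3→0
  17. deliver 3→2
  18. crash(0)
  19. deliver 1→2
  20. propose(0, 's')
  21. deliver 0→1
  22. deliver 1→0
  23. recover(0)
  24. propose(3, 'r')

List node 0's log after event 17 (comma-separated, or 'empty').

after 1 — timeout(1): n1:prim/v1/[-]
after 2 — deliver 1→0: n0:back/v1/[-]
after 3 — deliver 1→2: n2:back/v1/[-]
after 4 — deliver 1→3: n3:back/v1/[-]
after 5 — propose(1,'z'): ·
after 6 — deliver 1→2: n2:back/v1/[z]
after 7 — deliver 2→1: ·
after 8 — deliver 1→0: n0:back/v1/[z]
after 9 — deliver 0→1: n1:prim/v1/[z]
after 10 — deliver 1→3: n3:back/v1/[z]
after 11 — deliver 3→1: ·
after 12 — timeout(0): n0:back/v2/[z]
after 13 — deliver 0→2: n2:prim/v2/[z]
after 14 — deliver 2→0: ·
after 15 — deliver 0→3: n3:back/v2/[z]
after 16 — deliver 3→0: ·
after 17 — deliver 3→2: ·

z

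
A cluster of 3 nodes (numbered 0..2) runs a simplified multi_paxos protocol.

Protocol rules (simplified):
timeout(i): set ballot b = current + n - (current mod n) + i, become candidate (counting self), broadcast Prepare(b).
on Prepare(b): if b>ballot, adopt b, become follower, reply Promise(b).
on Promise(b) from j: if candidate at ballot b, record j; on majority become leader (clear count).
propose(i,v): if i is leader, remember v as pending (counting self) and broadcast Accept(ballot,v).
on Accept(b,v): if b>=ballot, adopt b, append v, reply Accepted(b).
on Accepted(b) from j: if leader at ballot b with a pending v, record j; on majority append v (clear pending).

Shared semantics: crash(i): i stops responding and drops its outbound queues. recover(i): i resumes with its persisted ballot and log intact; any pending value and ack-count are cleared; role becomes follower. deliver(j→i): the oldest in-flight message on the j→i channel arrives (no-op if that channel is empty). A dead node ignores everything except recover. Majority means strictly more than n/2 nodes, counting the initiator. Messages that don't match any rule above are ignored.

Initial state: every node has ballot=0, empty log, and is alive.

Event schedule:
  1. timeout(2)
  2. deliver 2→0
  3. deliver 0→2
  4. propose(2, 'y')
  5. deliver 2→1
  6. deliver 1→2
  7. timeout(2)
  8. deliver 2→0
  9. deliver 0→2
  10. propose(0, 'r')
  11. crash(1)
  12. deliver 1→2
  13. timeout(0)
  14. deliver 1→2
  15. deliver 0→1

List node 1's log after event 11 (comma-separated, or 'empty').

empty

after 1 — timeout(2): n2:cand/b5/[-]
after 2 — deliver 2→0: n0:foll/b5/[-]
after 3 — deliver 0→2: n2:lead/b5/[-]
after 4 — propose(2,'y'): ·
after 5 — deliver 2→1: n1:foll/b5/[-]
after 6 — deliver 1→2: ·
after 7 — timeout(2): n2:cand/b8/[-]
after 8 — deliver 2→0: n0:foll/b5/[y]
after 9 — deliver 0→2: ·
after 10 — propose(0,'r'): ·
after 11 — crash(1): n1:✗foll/b5/[-]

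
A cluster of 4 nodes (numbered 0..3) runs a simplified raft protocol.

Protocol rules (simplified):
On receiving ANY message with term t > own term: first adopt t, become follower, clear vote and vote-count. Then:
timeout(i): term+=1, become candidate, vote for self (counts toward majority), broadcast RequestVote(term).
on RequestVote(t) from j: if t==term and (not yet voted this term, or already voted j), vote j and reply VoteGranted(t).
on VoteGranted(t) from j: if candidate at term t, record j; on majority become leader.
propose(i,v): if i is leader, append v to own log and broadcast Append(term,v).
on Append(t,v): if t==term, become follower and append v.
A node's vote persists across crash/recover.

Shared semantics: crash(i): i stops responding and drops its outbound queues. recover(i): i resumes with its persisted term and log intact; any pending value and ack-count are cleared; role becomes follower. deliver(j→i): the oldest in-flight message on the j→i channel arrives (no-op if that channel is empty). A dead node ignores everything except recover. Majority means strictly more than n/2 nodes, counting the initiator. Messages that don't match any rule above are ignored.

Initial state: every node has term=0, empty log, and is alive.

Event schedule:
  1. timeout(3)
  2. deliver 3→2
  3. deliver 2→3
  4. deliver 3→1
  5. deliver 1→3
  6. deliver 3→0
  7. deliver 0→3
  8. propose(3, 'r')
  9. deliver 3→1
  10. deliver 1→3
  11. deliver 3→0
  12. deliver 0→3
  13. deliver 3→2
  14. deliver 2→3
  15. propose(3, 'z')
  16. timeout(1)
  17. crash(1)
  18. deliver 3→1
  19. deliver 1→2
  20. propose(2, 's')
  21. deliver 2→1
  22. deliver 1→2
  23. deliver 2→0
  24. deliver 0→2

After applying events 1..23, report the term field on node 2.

1

1. timeout(3):  <3:cand t1 ->
2. deliver 3→2:  <2:foll t1 ->
3. deliver 2→3:  nop
4. deliver 3→1:  <1:foll t1 ->
5. deliver 1→3:  <3:lead t1 ->
6. deliver 3→0:  <0:foll t1 ->
7. deliver 0→3:  nop
8. propose(3,'r'):  <3:lead t1 r>
9. deliver 3→1:  <1:foll t1 r>
10. deliver 1→3:  nop
11. deliver 3→0:  <0:foll t1 r>
12. deliver 0→3:  nop
13. deliver 3→2:  <2:foll t1 r>
14. deliver 2→3:  nop
15. propose(3,'z'):  <3:lead t1 r,z>
16. timeout(1):  <1:cand t2 r>
17. crash(1):  <1:✗cand t2 r>
18. deliver 3→1:  nop
19. deliver 1→2:  nop
20. propose(2,'s'):  nop
21. deliver 2→1:  nop
22. deliver 1→2:  nop
23. deliver 2→0:  nop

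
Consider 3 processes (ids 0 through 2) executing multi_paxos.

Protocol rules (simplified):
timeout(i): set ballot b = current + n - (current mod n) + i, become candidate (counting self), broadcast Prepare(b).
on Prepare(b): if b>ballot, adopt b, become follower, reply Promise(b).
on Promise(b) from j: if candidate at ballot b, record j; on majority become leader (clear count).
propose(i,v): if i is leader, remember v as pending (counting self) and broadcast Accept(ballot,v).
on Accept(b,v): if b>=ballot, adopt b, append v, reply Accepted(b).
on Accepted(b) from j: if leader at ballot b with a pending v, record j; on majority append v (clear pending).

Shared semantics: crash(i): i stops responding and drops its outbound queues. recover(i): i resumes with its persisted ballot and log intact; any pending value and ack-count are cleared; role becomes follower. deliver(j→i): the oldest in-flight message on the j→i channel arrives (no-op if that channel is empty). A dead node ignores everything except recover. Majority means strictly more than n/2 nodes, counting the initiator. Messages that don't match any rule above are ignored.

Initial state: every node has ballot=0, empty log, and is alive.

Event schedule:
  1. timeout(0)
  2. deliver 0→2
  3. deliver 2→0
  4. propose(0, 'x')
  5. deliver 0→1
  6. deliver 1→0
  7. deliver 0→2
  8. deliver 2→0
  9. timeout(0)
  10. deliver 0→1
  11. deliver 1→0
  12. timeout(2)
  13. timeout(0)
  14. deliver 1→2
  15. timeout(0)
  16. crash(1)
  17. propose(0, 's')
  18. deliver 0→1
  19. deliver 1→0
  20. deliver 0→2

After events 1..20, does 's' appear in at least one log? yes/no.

e1 timeout(0): 0[cand,b=3,-]
e2 deliver 0→2: 2[foll,b=3,-]
e3 deliver 2→0: 0[lead,b=3,-]
e4 propose(0,'x'): ·
e5 deliver 0→1: 1[foll,b=3,-]
e6 deliver 1→0: ·
e7 deliver 0→2: 2[foll,b=3,x]
e8 deliver 2→0: 0[lead,b=3,x]
e9 timeout(0): 0[cand,b=6,x]
e10 deliver 0→1: 1[foll,b=3,x]
e11 deliver 1→0: ·
e12 timeout(2): 2[cand,b=8,x]
e13 timeout(0): 0[cand,b=9,x]
e14 deliver 1→2: ·
e15 timeout(0): 0[cand,b=12,x]
e16 crash(1): 1[✗foll,b=3,x]
e17 propose(0,'s'): ·
e18 deliver 0→1: ·
e19 deliver 1→0: ·
e20 deliver 0→2: ·

no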